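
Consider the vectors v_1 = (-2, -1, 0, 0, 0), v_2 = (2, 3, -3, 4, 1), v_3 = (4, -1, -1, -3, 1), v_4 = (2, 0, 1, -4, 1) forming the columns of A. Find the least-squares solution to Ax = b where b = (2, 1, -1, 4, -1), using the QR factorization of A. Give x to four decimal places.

v_1 = (-2, -1, 0, 0, 0); ‖v_1‖ = 2.2361, so q_1 = (-0.8944, -0.4472, 0.0000, 0.0000, 0.0000).
q_1·v_2 = (-0.8944)·2 + (-0.4472)·3 + 0.0000·(-3) + 0.0000·4 + 0.0000·1 = -3.1305.
u_2 = v_2 + 3.1305·q_1 = (-0.8000, 1.6000, -3.0000, 4.0000, 1.0000).
‖u_2‖ = 5.4037, so q_2 = (-0.1480, 0.2961, -0.5552, 0.7402, 0.1851).
q_1·v_3 = (-0.8944)·4 + (-0.4472)·(-1) + 0.0000·(-1) + 0.0000·(-3) + 0.0000·1 = -3.1305; q_2·v_3 = (-0.1480)·4 + 0.2961·(-1) + (-0.5552)·(-1) + 0.7402·(-3) + 0.1851·1 = -2.3687.
u_3 = v_3 + 3.1305·q_1 + 2.3687·q_2 = (0.8493, -1.6986, -2.3151, -1.2466, 1.4384).
‖u_3‖ = 3.5481, so q_3 = (0.2394, -0.4787, -0.6525, -0.3513, 0.4054).
q_1·v_4 = (-0.8944)·2 + (-0.4472)·0 + 0.0000·1 + 0.0000·(-4) + 0.0000·1 = -1.7889; q_2·v_4 = (-0.1480)·2 + 0.2961·0 + (-0.5552)·1 + 0.7402·(-4) + 0.1851·1 = -3.6271; q_3·v_4 = 0.2394·2 + (-0.4787)·0 + (-0.6525)·1 + (-0.3513)·(-4) + 0.4054·1 = 1.6370.
u_4 = v_4 + 1.7889·q_1 + 3.6271·q_2 − 1.6370·q_3 = (-0.5288, 1.0577, 0.0544, -0.7399, 1.0076).
‖u_4‖ = 1.7217, so q_4 = (-0.3072, 0.6143, 0.0316, -0.4298, 0.5853).
Qᵀb = (-2.2361, 3.3310, -1.1582, -2.3360).
Back-substitute: x_4 = -2.3360/1.7217 = -1.3568.
x_3 = (-1.1582 − 1.6370·(-1.3568))/3.5481 = 0.2996.
x_2 = (3.3310 + 2.3687·0.2996 + 3.6271·(-1.3568))/5.4037 = -0.1630.
x_1 = (-2.2361 + 3.1305·(-0.1630) + 3.1305·0.2996 + 1.7889·(-1.3568))/2.2361 = -1.8943.

x = (-1.8943, -0.1630, 0.2996, -1.3568)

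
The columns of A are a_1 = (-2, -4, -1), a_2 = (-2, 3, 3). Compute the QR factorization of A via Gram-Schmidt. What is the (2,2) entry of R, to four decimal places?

e_1 = a_1/‖a_1‖ = (-2, -4, -1)/4.5826 = (-0.4364, -0.8729, -0.2182).
r_{12} = e_1·a_2 = -2.4004.
u_2 = a_2 + 2.4004·e_1 = (-3.0476, 0.9048, 2.4762).
r_{22} = ‖u_2‖ = 4.0297.

r_{22} = 4.0297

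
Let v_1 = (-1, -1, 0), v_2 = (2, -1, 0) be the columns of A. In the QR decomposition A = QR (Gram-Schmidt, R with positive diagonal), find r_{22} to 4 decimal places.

v_1 = (-1, -1, 0); ‖v_1‖ = 1.4142, so q_1 = (-0.7071, -0.7071, 0.0000).
q_1·v_2 = (-0.7071)·2 + (-0.7071)·(-1) + 0.0000·0 = -0.7071.
u_2 = v_2 + 0.7071·q_1 = (1.5000, -1.5000, 0.0000).
r_{22} = ‖u_2‖ = 2.1213.

r_{22} = 2.1213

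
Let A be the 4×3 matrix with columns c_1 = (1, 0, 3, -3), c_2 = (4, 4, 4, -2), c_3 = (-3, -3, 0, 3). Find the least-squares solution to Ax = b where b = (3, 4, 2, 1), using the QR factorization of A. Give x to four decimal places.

c_1 = (1, 0, 3, -3); ‖c_1‖ = 4.3589, so q_1 = (0.2294, 0.0000, 0.6882, -0.6882).
q_1·c_2 = 0.2294·4 + 0.0000·4 + 0.6882·4 + (-0.6882)·(-2) = 5.0471.
u_2 = c_2 − 5.0471·q_1 = (2.8421, 4.0000, 0.5263, 1.4737).
‖u_2‖ = 5.1504, so q_2 = (0.5518, 0.7766, 0.1022, 0.2861).
q_1·c_3 = 0.2294·(-3) + 0.0000·(-3) + 0.6882·0 + (-0.6882)·3 = -2.7530; q_2·c_3 = 0.5518·(-3) + 0.7766·(-3) + 0.1022·0 + 0.2861·3 = -3.1270.
u_3 = c_3 + 2.7530·q_1 + 3.1270·q_2 = (-0.6429, -0.5714, 2.2143, 2.0000).
‖u_3‖ = 3.1053, so q_3 = (-0.2070, -0.1840, 0.7131, 0.6441).
Qᵀb = (1.3765, 5.2526, 0.7131).
Back-substitute: x_3 = 0.7131/3.1053 = 0.2296.
x_2 = (5.2526 + 3.1270·0.2296)/5.1504 = 1.1593.
x_1 = (1.3765 − 5.0471·1.1593 + 2.7530·0.2296)/4.3589 = -0.8815.

x = (-0.8815, 1.1593, 0.2296)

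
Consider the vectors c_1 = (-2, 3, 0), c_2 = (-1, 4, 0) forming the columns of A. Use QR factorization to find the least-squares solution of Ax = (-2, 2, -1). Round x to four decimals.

x = (1.2000, -0.4000)

e_1 = c_1/‖c_1‖ = (-2, 3, 0)/3.6056 = (-0.5547, 0.8321, 0.0000).
r_{12} = e_1·c_2 = 3.8829.
u_2 = c_2 − 3.8829·e_1 = (1.1538, 0.7692, 0.0000).
‖u_2‖ = 1.3868, so e_2 = (0.8321, 0.5547, 0.0000).
Qᵀb = (2.7735, -0.5547).
Back-substitute: x_2 = -0.5547/1.3868 = -0.4000.
x_1 = (2.7735 − 3.8829·(-0.4000))/3.6056 = 1.2000.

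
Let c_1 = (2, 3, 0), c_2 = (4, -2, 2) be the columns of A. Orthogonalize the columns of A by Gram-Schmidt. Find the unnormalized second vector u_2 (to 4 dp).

u_2 = (3.6923, -2.4615, 2.0000)

c_1 = (2, 3, 0); ‖c_1‖ = 3.6056, so q_1 = (0.5547, 0.8321, 0.0000).
q_1·c_2 = 0.5547·4 + 0.8321·(-2) + 0.0000·2 = 0.5547.
u_2 = c_2 − 0.5547·q_1 = (3.6923, -2.4615, 2.0000).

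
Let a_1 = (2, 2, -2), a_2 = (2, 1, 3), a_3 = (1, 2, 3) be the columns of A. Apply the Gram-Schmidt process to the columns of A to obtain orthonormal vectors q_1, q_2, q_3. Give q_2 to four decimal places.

q_2 = (0.5345, 0.2673, 0.8018)

a_1 = (2, 2, -2); ‖a_1‖ = 3.4641, so q_1 = (0.5774, 0.5774, -0.5774).
q_1·a_2 = 0.5774·2 + 0.5774·1 + (-0.5774)·3 = 0.0000.
u_2 = a_2 − 0.0000·q_1 = (2.0000, 1.0000, 3.0000).
‖u_2‖ = 3.7417, so q_2 = (0.5345, 0.2673, 0.8018).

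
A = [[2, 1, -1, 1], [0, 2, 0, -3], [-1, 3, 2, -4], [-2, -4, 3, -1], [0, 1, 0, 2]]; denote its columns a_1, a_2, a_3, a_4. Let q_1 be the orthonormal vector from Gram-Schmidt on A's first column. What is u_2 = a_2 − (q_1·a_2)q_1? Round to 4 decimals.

q_1 = a_1/‖a_1‖ = (2, 0, -1, -2, 0)/3.0000 = (0.6667, 0.0000, -0.3333, -0.6667, 0.0000).
r_{12} = q_1·a_2 = 2.3333.
u_2 = a_2 − 2.3333·q_1 = (-0.5556, 2.0000, 3.7778, -2.4444, 1.0000).

u_2 = (-0.5556, 2.0000, 3.7778, -2.4444, 1.0000)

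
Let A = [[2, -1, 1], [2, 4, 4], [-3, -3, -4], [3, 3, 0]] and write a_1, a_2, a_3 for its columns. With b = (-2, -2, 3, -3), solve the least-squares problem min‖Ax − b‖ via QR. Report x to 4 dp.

x = (-1.0000, 0.0000, 0.0000)

q_1 = a_1/‖a_1‖ = (2, 2, -3, 3)/5.0990 = (0.3922, 0.3922, -0.5883, 0.5883).
r_{12} = q_1·a_2 = 4.7068.
u_2 = a_2 − 4.7068·q_1 = (-2.8462, 2.1538, -0.2308, 0.2308).
‖u_2‖ = 3.5842, so q_2 = (-0.7941, 0.6009, -0.0644, 0.0644).
r_{13} = q_1·a_3 = 4.3146; r_{23} = q_2·a_3 = 1.8672.
u_3 = a_3 − 4.3146·q_1 − 1.8672·q_2 = (0.7904, 1.1856, -1.3413, -2.6587).
‖u_3‖ = 3.3012, so q_3 = (0.2394, 0.3591, -0.4063, -0.8054).
Qᵀb = (-5.0990, 0.0000, 0.0000).
Back-substitute: x_3 = 0.0000/3.3012 = 0.0000.
x_2 = (0.0000 − 1.8672·0.0000)/3.5842 = 0.0000.
x_1 = (-5.0990 − 4.7068·0.0000 − 4.3146·0.0000)/5.0990 = -1.0000.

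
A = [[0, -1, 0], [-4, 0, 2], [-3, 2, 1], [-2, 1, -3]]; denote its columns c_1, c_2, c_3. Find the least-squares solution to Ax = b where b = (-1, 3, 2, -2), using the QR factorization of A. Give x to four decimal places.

x = (-0.2178, 0.3677, 0.9485)

e_1 = c_1/‖c_1‖ = (0, -4, -3, -2)/5.3852 = (0.0000, -0.7428, -0.5571, -0.3714).
r_{12} = e_1·c_2 = -1.4856.
u_2 = c_2 + 1.4856·e_1 = (-1.0000, -1.1034, 1.1724, 0.4483).
‖u_2‖ = 1.9476, so e_2 = (-0.5135, -0.5666, 0.6020, 0.2302).
r_{13} = e_1·c_3 = -0.9285; r_{23} = e_2·c_3 = -1.2217.
u_3 = c_3 + 0.9285·e_1 + 1.2217·e_2 = (-0.6273, 0.6182, 1.2182, -3.0636).
‖u_3‖ = 3.4125, so e_3 = (-0.1838, 0.1811, 0.3570, -0.8978).
Qᵀb = (-2.5997, -0.4426, 3.2367).
Back-substitute: x_3 = 3.2367/3.4125 = 0.9485.
x_2 = (-0.4426 + 1.2217·0.9485)/1.9476 = 0.3677.
x_1 = (-2.5997 + 1.4856·0.3677 + 0.9285·0.9485)/5.3852 = -0.2178.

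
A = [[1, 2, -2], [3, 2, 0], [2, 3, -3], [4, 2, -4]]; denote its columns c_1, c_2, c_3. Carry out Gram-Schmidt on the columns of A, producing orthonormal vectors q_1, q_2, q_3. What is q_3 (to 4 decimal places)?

c_1 = (1, 3, 2, 4); ‖c_1‖ = 5.4772, so q_1 = (0.1826, 0.5477, 0.3651, 0.7303).
q_1·c_2 = 0.1826·2 + 0.5477·2 + 0.3651·3 + 0.7303·2 = 4.0166.
u_2 = c_2 − 4.0166·q_1 = (1.2667, -0.2000, 1.5333, -0.9333).
‖u_2‖ = 2.2061, so q_2 = (0.5742, -0.0907, 0.6951, -0.4231).
q_1·c_3 = 0.1826·(-2) + 0.5477·0 + 0.3651·(-3) + 0.7303·(-4) = -4.3818; q_2·c_3 = 0.5742·(-2) + (-0.0907)·0 + 0.6951·(-3) + (-0.4231)·(-4) = -1.5412.
u_3 = c_3 + 4.3818·q_1 + 1.5412·q_2 = (-0.3151, 2.2603, -0.3288, -1.4521).
‖u_3‖ = 2.7248, so q_3 = (-0.1156, 0.8295, -0.1207, -0.5329).

q_3 = (-0.1156, 0.8295, -0.1207, -0.5329)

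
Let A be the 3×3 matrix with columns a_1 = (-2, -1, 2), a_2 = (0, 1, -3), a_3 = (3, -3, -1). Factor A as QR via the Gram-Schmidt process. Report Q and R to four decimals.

Q = [[-0.6667, -0.7288, 0.1562], [-0.3333, 0.1041, -0.9370], [0.6667, -0.6768, -0.3123]], R = [[3.0000, -2.3333, -1.6667], [0.0000, 2.1344, -1.8220], [0.0000, 0.0000, 3.5920]]

q_1 = a_1/‖a_1‖ = (-2, -1, 2)/3.0000 = (-0.6667, -0.3333, 0.6667).
r_{12} = q_1·a_2 = -2.3333.
u_2 = a_2 + 2.3333·q_1 = (-1.5556, 0.2222, -1.4444).
‖u_2‖ = 2.1344, so q_2 = (-0.7288, 0.1041, -0.6768).
r_{13} = q_1·a_3 = -1.6667; r_{23} = q_2·a_3 = -1.8220.
u_3 = a_3 + 1.6667·q_1 + 1.8220·q_2 = (0.5610, -3.3659, -1.1220).
‖u_3‖ = 3.5920, so q_3 = (0.1562, -0.9370, -0.3123).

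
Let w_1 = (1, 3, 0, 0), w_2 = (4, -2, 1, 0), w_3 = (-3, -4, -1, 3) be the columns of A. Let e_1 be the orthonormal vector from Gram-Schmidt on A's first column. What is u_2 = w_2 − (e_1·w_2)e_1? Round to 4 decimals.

w_1 = (1, 3, 0, 0); ‖w_1‖ = 3.1623, so e_1 = (0.3162, 0.9487, 0.0000, 0.0000).
e_1·w_2 = 0.3162·4 + 0.9487·(-2) + 0.0000·1 + 0.0000·0 = -0.6325.
u_2 = w_2 + 0.6325·e_1 = (4.2000, -1.4000, 1.0000, 0.0000).

u_2 = (4.2000, -1.4000, 1.0000, 0.0000)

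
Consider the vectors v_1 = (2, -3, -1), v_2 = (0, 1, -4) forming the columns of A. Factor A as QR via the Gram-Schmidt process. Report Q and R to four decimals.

e_1 = v_1/‖v_1‖ = (2, -3, -1)/3.7417 = (0.5345, -0.8018, -0.2673).
r_{12} = e_1·v_2 = 0.2673.
u_2 = v_2 − 0.2673·e_1 = (-0.1429, 1.2143, -3.9286).
‖u_2‖ = 4.1144, so e_2 = (-0.0347, 0.2951, -0.9548).

Q = [[0.5345, -0.0347], [-0.8018, 0.2951], [-0.2673, -0.9548]], R = [[3.7417, 0.2673], [0.0000, 4.1144]]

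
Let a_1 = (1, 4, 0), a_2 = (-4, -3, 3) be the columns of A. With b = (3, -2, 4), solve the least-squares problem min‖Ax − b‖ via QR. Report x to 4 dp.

a_1 = (1, 4, 0); ‖a_1‖ = 4.1231, so q_1 = (0.2425, 0.9701, 0.0000).
q_1·a_2 = 0.2425·(-4) + 0.9701·(-3) + 0.0000·3 = -3.8806.
u_2 = a_2 + 3.8806·q_1 = (-3.0588, 0.7647, 3.0000).
‖u_2‖ = 4.3521, so q_2 = (-0.7028, 0.1757, 0.6893).
Qᵀb = (-1.2127, 0.2974).
Back-substitute: x_2 = 0.2974/4.3521 = 0.0683.
x_1 = (-1.2127 + 3.8806·0.0683)/4.1231 = -0.2298.

x = (-0.2298, 0.0683)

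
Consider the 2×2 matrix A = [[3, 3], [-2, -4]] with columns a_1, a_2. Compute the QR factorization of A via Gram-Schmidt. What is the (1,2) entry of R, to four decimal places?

a_1 = (3, -2); ‖a_1‖ = 3.6056, so e_1 = (0.8321, -0.5547).
r_{12} = e_1·a_2 = 4.7150.

r_{12} = 4.7150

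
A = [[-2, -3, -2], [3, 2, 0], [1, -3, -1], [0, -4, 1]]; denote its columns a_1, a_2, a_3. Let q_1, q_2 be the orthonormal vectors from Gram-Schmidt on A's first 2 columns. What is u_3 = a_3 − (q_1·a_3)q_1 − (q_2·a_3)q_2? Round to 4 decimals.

u_3 = (-1.4080, -0.6497, -0.8670, 1.3814)

q_1 = a_1/‖a_1‖ = (-2, 3, 1, 0)/3.7417 = (-0.5345, 0.8018, 0.2673, 0.0000).
r_{12} = q_1·a_2 = 2.4054.
u_2 = a_2 − 2.4054·q_1 = (-1.7143, 0.0714, -3.6429, -4.0000).
‖u_2‖ = 5.6758, so q_2 = (-0.3020, 0.0126, -0.6418, -0.7048).
r_{13} = q_1·a_3 = 0.8018; r_{23} = q_2·a_3 = 0.5411.
u_3 = a_3 − 0.8018·q_1 − 0.5411·q_2 = (-1.4080, -0.6497, -0.8670, 1.3814).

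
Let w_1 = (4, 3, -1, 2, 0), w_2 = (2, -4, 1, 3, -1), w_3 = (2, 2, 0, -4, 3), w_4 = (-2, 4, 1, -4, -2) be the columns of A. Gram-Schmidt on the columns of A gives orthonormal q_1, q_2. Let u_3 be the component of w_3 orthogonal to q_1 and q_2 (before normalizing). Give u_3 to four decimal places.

u_3 = (2.3574, -1.1421, 0.8407, -2.5813, 2.3800)

q_1 = w_1/‖w_1‖ = (4, 3, -1, 2, 0)/5.4772 = (0.7303, 0.5477, -0.1826, 0.3651, 0.0000).
r_{12} = q_1·w_2 = 0.1826.
u_2 = w_2 − 0.1826·q_1 = (1.8667, -4.1000, 1.0333, 2.9333, -1.0000).
‖u_2‖ = 5.5648, so q_2 = (0.3354, -0.7368, 0.1857, 0.5271, -0.1797).
r_{13} = q_1·w_3 = 1.0954; r_{23} = q_2·w_3 = -3.4503.
u_3 = w_3 − 1.0954·q_1 + 3.4503·q_2 = (2.3574, -1.1421, 0.8407, -2.5813, 2.3800).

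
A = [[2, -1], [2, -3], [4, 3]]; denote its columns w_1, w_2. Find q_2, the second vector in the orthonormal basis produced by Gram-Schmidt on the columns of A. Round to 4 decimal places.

w_1 = (2, 2, 4); ‖w_1‖ = 4.8990, so q_1 = (0.4082, 0.4082, 0.8165).
q_1·w_2 = 0.4082·(-1) + 0.4082·(-3) + 0.8165·3 = 0.8165.
u_2 = w_2 − 0.8165·q_1 = (-1.3333, -3.3333, 2.3333).
‖u_2‖ = 4.2817, so q_2 = (-0.3114, -0.7785, 0.5449).

q_2 = (-0.3114, -0.7785, 0.5449)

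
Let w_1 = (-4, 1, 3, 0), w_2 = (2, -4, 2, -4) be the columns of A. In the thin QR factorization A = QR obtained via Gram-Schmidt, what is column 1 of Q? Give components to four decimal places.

q_1 = (-0.7845, 0.1961, 0.5883, 0.0000)

w_1 = (-4, 1, 3, 0); ‖w_1‖ = 5.0990, so q_1 = (-0.7845, 0.1961, 0.5883, 0.0000).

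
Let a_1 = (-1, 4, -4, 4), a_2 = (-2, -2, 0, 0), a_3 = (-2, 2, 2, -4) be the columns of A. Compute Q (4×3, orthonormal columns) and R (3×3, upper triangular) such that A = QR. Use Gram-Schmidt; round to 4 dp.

Q = [[-0.1429, -0.7874, -0.5737], [0.5714, -0.5603, 0.5737], [-0.5714, -0.1817, 0.1527], [0.5714, 0.1817, -0.5644]], R = [[7.0000, -0.8571, -2.0000], [0.0000, 2.6954, -0.6360], [0.0000, 0.0000, 4.8575]]

a_1 = (-1, 4, -4, 4); ‖a_1‖ = 7.0000, so e_1 = (-0.1429, 0.5714, -0.5714, 0.5714).
e_1·a_2 = (-0.1429)·(-2) + 0.5714·(-2) + (-0.5714)·0 + 0.5714·0 = -0.8571.
u_2 = a_2 + 0.8571·e_1 = (-2.1224, -1.5102, -0.4898, 0.4898).
‖u_2‖ = 2.6954, so e_2 = (-0.7874, -0.5603, -0.1817, 0.1817).
e_1·a_3 = (-0.1429)·(-2) + 0.5714·2 + (-0.5714)·2 + 0.5714·(-4) = -2.0000; e_2·a_3 = (-0.7874)·(-2) + (-0.5603)·2 + (-0.1817)·2 + 0.1817·(-4) = -0.6360.
u_3 = a_3 + 2.0000·e_1 + 0.6360·e_2 = (-2.7865, 2.7865, 0.7416, -2.7416).
‖u_3‖ = 4.8575, so e_3 = (-0.5737, 0.5737, 0.1527, -0.5644).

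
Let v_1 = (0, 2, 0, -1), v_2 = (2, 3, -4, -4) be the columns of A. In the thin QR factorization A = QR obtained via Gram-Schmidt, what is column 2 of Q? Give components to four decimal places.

q_2 = (0.4000, -0.2000, -0.8000, -0.4000)

v_1 = (0, 2, 0, -1); ‖v_1‖ = 2.2361, so q_1 = (0.0000, 0.8944, 0.0000, -0.4472).
q_1·v_2 = 0.0000·2 + 0.8944·3 + 0.0000·(-4) + (-0.4472)·(-4) = 4.4721.
u_2 = v_2 − 4.4721·q_1 = (2.0000, -1.0000, -4.0000, -2.0000).
‖u_2‖ = 5.0000, so q_2 = (0.4000, -0.2000, -0.8000, -0.4000).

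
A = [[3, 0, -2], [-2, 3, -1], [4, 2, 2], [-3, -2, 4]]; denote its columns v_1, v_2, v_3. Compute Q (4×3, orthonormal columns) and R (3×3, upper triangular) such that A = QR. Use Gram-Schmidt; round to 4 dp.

Q = [[0.4867, -0.1614, -0.3426], [-0.3244, 0.8742, -0.0504], [0.6489, 0.2959, 0.7001], [-0.4867, -0.3497, 0.6244]], R = [[6.1644, 1.2978, -1.2978], [0.0000, 3.9135, -1.3583], [0.0000, 0.0000, 4.6337]]

q_1 = v_1/‖v_1‖ = (3, -2, 4, -3)/6.1644 = (0.4867, -0.3244, 0.6489, -0.4867).
r_{12} = q_1·v_2 = 1.2978.
u_2 = v_2 − 1.2978·q_1 = (-0.6316, 3.4211, 1.1579, -1.3684).
‖u_2‖ = 3.9135, so q_2 = (-0.1614, 0.8742, 0.2959, -0.3497).
r_{13} = q_1·v_3 = -1.2978; r_{23} = q_2·v_3 = -1.3583.
u_3 = v_3 + 1.2978·q_1 + 1.3583·q_2 = (-1.5876, -0.2337, 3.2440, 2.8935).
‖u_3‖ = 4.6337, so q_3 = (-0.3426, -0.0504, 0.7001, 0.6244).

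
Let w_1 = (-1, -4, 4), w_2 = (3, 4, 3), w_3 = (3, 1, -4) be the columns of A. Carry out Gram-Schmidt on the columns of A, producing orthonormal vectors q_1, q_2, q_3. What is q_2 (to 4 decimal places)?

w_1 = (-1, -4, 4); ‖w_1‖ = 5.7446, so q_1 = (-0.1741, -0.6963, 0.6963).
q_1·w_2 = (-0.1741)·3 + (-0.6963)·4 + 0.6963·3 = -1.2185.
u_2 = w_2 + 1.2185·q_1 = (2.7879, 3.1515, 3.8485).
‖u_2‖ = 5.7022, so q_2 = (0.4889, 0.5527, 0.6749).

q_2 = (0.4889, 0.5527, 0.6749)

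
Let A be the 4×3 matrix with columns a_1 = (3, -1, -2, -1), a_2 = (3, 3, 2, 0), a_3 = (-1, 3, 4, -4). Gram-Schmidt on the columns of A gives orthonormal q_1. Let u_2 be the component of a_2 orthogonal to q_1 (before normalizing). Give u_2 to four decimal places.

u_2 = (2.6000, 3.1333, 2.2667, 0.1333)

q_1 = a_1/‖a_1‖ = (3, -1, -2, -1)/3.8730 = (0.7746, -0.2582, -0.5164, -0.2582).
r_{12} = q_1·a_2 = 0.5164.
u_2 = a_2 − 0.5164·q_1 = (2.6000, 3.1333, 2.2667, 0.1333).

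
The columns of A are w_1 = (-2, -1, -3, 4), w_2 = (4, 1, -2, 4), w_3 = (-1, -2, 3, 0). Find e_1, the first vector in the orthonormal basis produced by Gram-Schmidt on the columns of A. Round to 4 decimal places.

e_1 = (-0.3651, -0.1826, -0.5477, 0.7303)

w_1 = (-2, -1, -3, 4); ‖w_1‖ = 5.4772, so e_1 = (-0.3651, -0.1826, -0.5477, 0.7303).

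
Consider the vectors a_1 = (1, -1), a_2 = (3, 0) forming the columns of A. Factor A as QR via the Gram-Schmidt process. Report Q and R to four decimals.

a_1 = (1, -1); ‖a_1‖ = 1.4142, so e_1 = (0.7071, -0.7071).
e_1·a_2 = 0.7071·3 + (-0.7071)·0 = 2.1213.
u_2 = a_2 − 2.1213·e_1 = (1.5000, 1.5000).
‖u_2‖ = 2.1213, so e_2 = (0.7071, 0.7071).

Q = [[0.7071, 0.7071], [-0.7071, 0.7071]], R = [[1.4142, 2.1213], [0.0000, 2.1213]]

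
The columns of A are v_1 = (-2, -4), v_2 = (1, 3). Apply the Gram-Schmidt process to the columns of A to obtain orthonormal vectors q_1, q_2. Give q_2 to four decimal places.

q_2 = (-0.8944, 0.4472)

v_1 = (-2, -4); ‖v_1‖ = 4.4721, so q_1 = (-0.4472, -0.8944).
q_1·v_2 = (-0.4472)·1 + (-0.8944)·3 = -3.1305.
u_2 = v_2 + 3.1305·q_1 = (-0.4000, 0.2000).
‖u_2‖ = 0.4472, so q_2 = (-0.8944, 0.4472).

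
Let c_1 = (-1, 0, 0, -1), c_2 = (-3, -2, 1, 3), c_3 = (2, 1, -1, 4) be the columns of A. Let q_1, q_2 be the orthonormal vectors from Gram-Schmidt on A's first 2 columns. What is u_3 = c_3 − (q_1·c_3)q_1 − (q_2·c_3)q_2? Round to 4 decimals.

u_3 = (-0.6087, 1.2609, -1.1304, 0.6087)

c_1 = (-1, 0, 0, -1); ‖c_1‖ = 1.4142, so q_1 = (-0.7071, 0.0000, 0.0000, -0.7071).
q_1·c_2 = (-0.7071)·(-3) + 0.0000·(-2) + 0.0000·1 + (-0.7071)·3 = 0.0000.
u_2 = c_2 + 0.0000·q_1 = (-3.0000, -2.0000, 1.0000, 3.0000).
‖u_2‖ = 4.7958, so q_2 = (-0.6255, -0.4170, 0.2085, 0.6255).
q_1·c_3 = (-0.7071)·2 + 0.0000·1 + 0.0000·(-1) + (-0.7071)·4 = -4.2426; q_2·c_3 = (-0.6255)·2 + (-0.4170)·1 + 0.2085·(-1) + 0.6255·4 = 0.6255.
u_3 = c_3 + 4.2426·q_1 − 0.6255·q_2 = (-0.6087, 1.2609, -1.1304, 0.6087).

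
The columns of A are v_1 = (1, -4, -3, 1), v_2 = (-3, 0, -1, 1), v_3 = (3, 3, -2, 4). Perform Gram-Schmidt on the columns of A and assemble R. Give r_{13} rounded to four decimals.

v_1 = (1, -4, -3, 1); ‖v_1‖ = 5.1962, so q_1 = (0.1925, -0.7698, -0.5774, 0.1925).
r_{13} = q_1·v_3 = 0.1925.

r_{13} = 0.1925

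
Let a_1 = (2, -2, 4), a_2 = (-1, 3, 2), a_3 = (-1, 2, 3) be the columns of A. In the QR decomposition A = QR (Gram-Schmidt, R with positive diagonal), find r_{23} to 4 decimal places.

a_1 = (2, -2, 4); ‖a_1‖ = 4.8990, so e_1 = (0.4082, -0.4082, 0.8165).
e_1·a_2 = 0.4082·(-1) + (-0.4082)·3 + 0.8165·2 = 0.0000.
u_2 = a_2 + 0.0000·e_1 = (-1.0000, 3.0000, 2.0000).
‖u_2‖ = 3.7417, so e_2 = (-0.2673, 0.8018, 0.5345).
r_{23} = e_2·a_3 = 3.4744.

r_{23} = 3.4744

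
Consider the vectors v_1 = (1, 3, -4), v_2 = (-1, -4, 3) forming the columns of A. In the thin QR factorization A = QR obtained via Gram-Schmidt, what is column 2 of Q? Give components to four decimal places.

v_1 = (1, 3, -4); ‖v_1‖ = 5.0990, so q_1 = (0.1961, 0.5883, -0.7845).
q_1·v_2 = 0.1961·(-1) + 0.5883·(-4) + (-0.7845)·3 = -4.9029.
u_2 = v_2 + 4.9029·q_1 = (-0.0385, -1.1154, -0.8462).
‖u_2‖ = 1.4005, so q_2 = (-0.0275, -0.7964, -0.6042).

q_2 = (-0.0275, -0.7964, -0.6042)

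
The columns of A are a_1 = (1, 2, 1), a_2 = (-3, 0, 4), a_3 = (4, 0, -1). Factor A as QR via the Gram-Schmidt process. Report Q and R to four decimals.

Q = [[0.4082, -0.6355, 0.6554], [0.8165, -0.0669, -0.5735], [0.4082, 0.7692, 0.4915]], R = [[2.4495, 0.4082, 1.2247], [0.0000, 4.9833, -3.3111], [0.0000, 0.0000, 2.1300]]

a_1 = (1, 2, 1); ‖a_1‖ = 2.4495, so q_1 = (0.4082, 0.8165, 0.4082).
q_1·a_2 = 0.4082·(-3) + 0.8165·0 + 0.4082·4 = 0.4082.
u_2 = a_2 − 0.4082·q_1 = (-3.1667, -0.3333, 3.8333).
‖u_2‖ = 4.9833, so q_2 = (-0.6355, -0.0669, 0.7692).
q_1·a_3 = 0.4082·4 + 0.8165·0 + 0.4082·(-1) = 1.2247; q_2·a_3 = (-0.6355)·4 + (-0.0669)·0 + 0.7692·(-1) = -3.3111.
u_3 = a_3 − 1.2247·q_1 + 3.3111·q_2 = (1.3960, -1.2215, 1.0470).
‖u_3‖ = 2.1300, so q_3 = (0.6554, -0.5735, 0.4915).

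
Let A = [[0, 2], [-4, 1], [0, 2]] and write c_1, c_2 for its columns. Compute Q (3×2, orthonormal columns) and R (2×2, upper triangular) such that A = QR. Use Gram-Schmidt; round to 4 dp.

Q = [[0.0000, 0.7071], [-1.0000, 0.0000], [0.0000, 0.7071]], R = [[4.0000, -1.0000], [0.0000, 2.8284]]

q_1 = c_1/‖c_1‖ = (0, -4, 0)/4.0000 = (0.0000, -1.0000, 0.0000).
r_{12} = q_1·c_2 = -1.0000.
u_2 = c_2 + 1.0000·q_1 = (2.0000, 0.0000, 2.0000).
‖u_2‖ = 2.8284, so q_2 = (0.7071, 0.0000, 0.7071).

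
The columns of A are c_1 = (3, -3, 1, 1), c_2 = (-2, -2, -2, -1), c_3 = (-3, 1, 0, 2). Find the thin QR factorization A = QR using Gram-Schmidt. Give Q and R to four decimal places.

c_1 = (3, -3, 1, 1); ‖c_1‖ = 4.4721, so q_1 = (0.6708, -0.6708, 0.2236, 0.2236).
q_1·c_2 = 0.6708·(-2) + (-0.6708)·(-2) + 0.2236·(-2) + 0.2236·(-1) = -0.6708.
u_2 = c_2 + 0.6708·q_1 = (-1.5500, -2.4500, -1.8500, -0.8500).
‖u_2‖ = 3.5426, so q_2 = (-0.4375, -0.6916, -0.5222, -0.2399).
q_1·c_3 = 0.6708·(-3) + (-0.6708)·1 + 0.2236·0 + 0.2236·2 = -2.2361; q_2·c_3 = (-0.4375)·(-3) + (-0.6916)·1 + (-0.5222)·0 + (-0.2399)·2 = 0.1411.
u_3 = c_3 + 2.2361·q_1 − 0.1411·q_2 = (-1.4382, -0.4024, 0.5737, 2.5339).
‖u_3‖ = 2.9967, so q_3 = (-0.4799, -0.1343, 0.1914, 0.8456).

Q = [[0.6708, -0.4375, -0.4799], [-0.6708, -0.6916, -0.1343], [0.2236, -0.5222, 0.1914], [0.2236, -0.2399, 0.8456]], R = [[4.4721, -0.6708, -2.2361], [0.0000, 3.5426, 0.1411], [0.0000, 0.0000, 2.9967]]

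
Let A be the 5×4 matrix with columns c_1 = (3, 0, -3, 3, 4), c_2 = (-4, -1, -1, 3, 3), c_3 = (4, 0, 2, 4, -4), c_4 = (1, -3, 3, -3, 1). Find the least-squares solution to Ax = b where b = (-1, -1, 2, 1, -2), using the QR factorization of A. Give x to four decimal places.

x = (-0.4086, 0.3791, 0.3963, 0.1612)

c_1 = (3, 0, -3, 3, 4); ‖c_1‖ = 6.5574, so e_1 = (0.4575, 0.0000, -0.4575, 0.4575, 0.6100).
e_1·c_2 = 0.4575·(-4) + 0.0000·(-1) + (-0.4575)·(-1) + 0.4575·3 + 0.6100·3 = 1.8300.
u_2 = c_2 − 1.8300·e_1 = (-4.8372, -1.0000, -0.1628, 2.1628, 1.8837).
‖u_2‖ = 5.7141, so e_2 = (-0.8465, -0.1750, -0.0285, 0.3785, 0.3297).
e_1·c_3 = 0.4575·4 + 0.0000·0 + (-0.4575)·2 + 0.4575·4 + 0.6100·(-4) = 0.3050; e_2·c_3 = (-0.8465)·4 + (-0.1750)·0 + (-0.0285)·2 + 0.3785·4 + 0.3297·(-4) = -3.2478.
u_3 = c_3 − 0.3050·e_1 + 3.2478·e_2 = (1.1111, -0.5684, 2.0470, 5.0897, -3.1154).
‖u_3‖ = 6.4311, so e_3 = (0.1728, -0.0884, 0.3183, 0.7914, -0.4844).
e_1·c_4 = 0.4575·1 + 0.0000·(-3) + (-0.4575)·3 + 0.4575·(-3) + 0.6100·1 = -1.6775; e_2·c_4 = (-0.8465)·1 + (-0.1750)·(-3) + (-0.0285)·3 + 0.3785·(-3) + 0.3297·1 = -1.2128; e_3·c_4 = 0.1728·1 + (-0.0884)·(-3) + 0.3183·3 + 0.7914·(-3) + (-0.4844)·1 = -1.4659.
u_4 = c_4 + 1.6775·e_1 + 1.2128·e_2 + 1.4659·e_3 = (0.9940, -3.3418, 2.6646, -0.6133, 1.7130).
‖u_4‖ = 4.7504, so e_4 = (0.2092, -0.7035, 0.5609, -0.1291, 0.3606).
Qᵀb = (-2.1350, 0.6837, 2.3125, 0.7658).
Back-substitute: x_4 = 0.7658/4.7504 = 0.1612.
x_3 = (2.3125 + 1.4659·0.1612)/6.4311 = 0.3963.
x_2 = (0.6837 + 3.2478·0.3963 + 1.2128·0.1612)/5.7141 = 0.3791.
x_1 = (-2.1350 − 1.8300·0.3791 − 0.3050·0.3963 + 1.6775·0.1612)/6.5574 = -0.4086.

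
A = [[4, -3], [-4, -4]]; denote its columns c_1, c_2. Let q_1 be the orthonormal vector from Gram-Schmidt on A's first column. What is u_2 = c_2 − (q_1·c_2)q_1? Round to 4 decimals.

u_2 = (-3.5000, -3.5000)

c_1 = (4, -4); ‖c_1‖ = 5.6569, so q_1 = (0.7071, -0.7071).
q_1·c_2 = 0.7071·(-3) + (-0.7071)·(-4) = 0.7071.
u_2 = c_2 − 0.7071·q_1 = (-3.5000, -3.5000).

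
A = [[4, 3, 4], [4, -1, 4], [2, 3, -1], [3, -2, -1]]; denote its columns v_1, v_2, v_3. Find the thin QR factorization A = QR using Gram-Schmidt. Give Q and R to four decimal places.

Q = [[0.5963, 0.4927, 0.3260], [0.5963, -0.3684, 0.4233], [0.2981, 0.5693, -0.5891], [0.4472, -0.5454, -0.6063]], R = [[6.7082, 1.1926, 4.0249], [0.0000, 4.6452, 0.4736], [0.0000, 0.0000, 4.1923]]

q_1 = v_1/‖v_1‖ = (4, 4, 2, 3)/6.7082 = (0.5963, 0.5963, 0.2981, 0.4472).
r_{12} = q_1·v_2 = 1.1926.
u_2 = v_2 − 1.1926·q_1 = (2.2889, -1.7111, 2.6444, -2.5333).
‖u_2‖ = 4.6452, so q_2 = (0.4927, -0.3684, 0.5693, -0.5454).
r_{13} = q_1·v_3 = 4.0249; r_{23} = q_2·v_3 = 0.4736.
u_3 = v_3 − 4.0249·q_1 − 0.4736·q_2 = (1.3666, 1.7745, -2.4696, -2.5417).
‖u_3‖ = 4.1923, so q_3 = (0.3260, 0.4233, -0.5891, -0.6063).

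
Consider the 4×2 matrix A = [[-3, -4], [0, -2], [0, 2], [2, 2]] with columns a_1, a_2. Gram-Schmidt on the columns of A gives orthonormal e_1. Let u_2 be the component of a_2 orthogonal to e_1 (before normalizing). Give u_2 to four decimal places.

a_1 = (-3, 0, 0, 2); ‖a_1‖ = 3.6056, so e_1 = (-0.8321, 0.0000, 0.0000, 0.5547).
e_1·a_2 = (-0.8321)·(-4) + 0.0000·(-2) + 0.0000·2 + 0.5547·2 = 4.4376.
u_2 = a_2 − 4.4376·e_1 = (-0.3077, -2.0000, 2.0000, -0.4615).

u_2 = (-0.3077, -2.0000, 2.0000, -0.4615)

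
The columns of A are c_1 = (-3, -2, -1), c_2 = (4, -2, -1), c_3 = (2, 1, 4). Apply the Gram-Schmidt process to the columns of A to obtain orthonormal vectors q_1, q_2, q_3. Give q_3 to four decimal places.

q_3 = (0.0000, -0.4472, 0.8944)

q_1 = c_1/‖c_1‖ = (-3, -2, -1)/3.7417 = (-0.8018, -0.5345, -0.2673).
r_{12} = q_1·c_2 = -1.8708.
u_2 = c_2 + 1.8708·q_1 = (2.5000, -3.0000, -1.5000).
‖u_2‖ = 4.1833, so q_2 = (0.5976, -0.7171, -0.3586).
r_{13} = q_1·c_3 = -3.2071; r_{23} = q_2·c_3 = -0.9562.
u_3 = c_3 + 3.2071·q_1 + 0.9562·q_2 = (0.0000, -1.4000, 2.8000).
‖u_3‖ = 3.1305, so q_3 = (0.0000, -0.4472, 0.8944).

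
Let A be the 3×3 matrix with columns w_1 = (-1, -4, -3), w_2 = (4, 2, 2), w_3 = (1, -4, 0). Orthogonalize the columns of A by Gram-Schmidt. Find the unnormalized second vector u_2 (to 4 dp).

u_2 = (3.3077, -0.7692, -0.0769)

w_1 = (-1, -4, -3); ‖w_1‖ = 5.0990, so e_1 = (-0.1961, -0.7845, -0.5883).
e_1·w_2 = (-0.1961)·4 + (-0.7845)·2 + (-0.5883)·2 = -3.5301.
u_2 = w_2 + 3.5301·e_1 = (3.3077, -0.7692, -0.0769).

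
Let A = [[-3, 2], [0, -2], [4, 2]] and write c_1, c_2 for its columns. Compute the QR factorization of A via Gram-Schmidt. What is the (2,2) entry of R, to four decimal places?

r_{22} = 3.4409

c_1 = (-3, 0, 4); ‖c_1‖ = 5.0000, so q_1 = (-0.6000, 0.0000, 0.8000).
q_1·c_2 = (-0.6000)·2 + 0.0000·(-2) + 0.8000·2 = 0.4000.
u_2 = c_2 − 0.4000·q_1 = (2.2400, -2.0000, 1.6800).
r_{22} = ‖u_2‖ = 3.4409.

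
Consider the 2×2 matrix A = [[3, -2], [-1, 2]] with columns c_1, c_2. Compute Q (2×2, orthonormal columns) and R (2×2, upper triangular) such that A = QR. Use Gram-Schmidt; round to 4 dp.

q_1 = c_1/‖c_1‖ = (3, -1)/3.1623 = (0.9487, -0.3162).
r_{12} = q_1·c_2 = -2.5298.
u_2 = c_2 + 2.5298·q_1 = (0.4000, 1.2000).
‖u_2‖ = 1.2649, so q_2 = (0.3162, 0.9487).

Q = [[0.9487, 0.3162], [-0.3162, 0.9487]], R = [[3.1623, -2.5298], [0.0000, 1.2649]]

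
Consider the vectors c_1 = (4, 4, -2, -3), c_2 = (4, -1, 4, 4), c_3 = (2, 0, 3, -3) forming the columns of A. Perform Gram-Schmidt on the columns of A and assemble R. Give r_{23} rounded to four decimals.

r_{23} = 1.4433

q_1 = c_1/‖c_1‖ = (4, 4, -2, -3)/6.7082 = (0.5963, 0.5963, -0.2981, -0.4472).
r_{12} = q_1·c_2 = -1.1926.
u_2 = c_2 + 1.1926·q_1 = (4.7111, -0.2889, 3.6444, 3.4667).
‖u_2‖ = 6.8977, so q_2 = (0.6830, -0.0419, 0.5284, 0.5026).
r_{23} = q_2·c_3 = 1.4433.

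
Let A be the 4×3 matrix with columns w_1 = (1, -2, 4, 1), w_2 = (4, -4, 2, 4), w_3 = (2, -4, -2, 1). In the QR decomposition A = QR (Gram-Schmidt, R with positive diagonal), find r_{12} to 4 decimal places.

r_{12} = 5.1168

e_1 = w_1/‖w_1‖ = (1, -2, 4, 1)/4.6904 = (0.2132, -0.4264, 0.8528, 0.2132).
r_{12} = e_1·w_2 = 5.1168.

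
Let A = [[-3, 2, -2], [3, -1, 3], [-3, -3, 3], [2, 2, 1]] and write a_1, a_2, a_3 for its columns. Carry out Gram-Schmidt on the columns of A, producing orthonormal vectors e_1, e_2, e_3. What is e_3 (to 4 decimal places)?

e_3 = (0.2920, 0.3650, 0.5397, 0.7001)

a_1 = (-3, 3, -3, 2); ‖a_1‖ = 5.5678, so e_1 = (-0.5388, 0.5388, -0.5388, 0.3592).
e_1·a_2 = (-0.5388)·2 + 0.5388·(-1) + (-0.5388)·(-3) + 0.3592·2 = 0.7184.
u_2 = a_2 − 0.7184·e_1 = (2.3871, -1.3871, -2.6129, 1.7419).
‖u_2‖ = 4.1814, so e_2 = (0.5709, -0.3317, -0.6249, 0.4166).
e_1·a_3 = (-0.5388)·(-2) + 0.5388·3 + (-0.5388)·3 + 0.3592·1 = 1.4368; e_2·a_3 = 0.5709·(-2) + (-0.3317)·3 + (-0.6249)·3 + 0.4166·1 = -3.5951.
u_3 = a_3 − 1.4368·e_1 + 3.5951·e_2 = (0.8266, 1.0332, 1.5277, 1.9815).
‖u_3‖ = 2.8304, so e_3 = (0.2920, 0.3650, 0.5397, 0.7001).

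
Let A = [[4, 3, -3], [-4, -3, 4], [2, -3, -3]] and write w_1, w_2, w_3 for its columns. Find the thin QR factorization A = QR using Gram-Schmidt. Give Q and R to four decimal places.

q_1 = w_1/‖w_1‖ = (4, -4, 2)/6.0000 = (0.6667, -0.6667, 0.3333).
r_{12} = q_1·w_2 = 3.0000.
u_2 = w_2 − 3.0000·q_1 = (1.0000, -1.0000, -4.0000).
‖u_2‖ = 4.2426, so q_2 = (0.2357, -0.2357, -0.9428).
r_{13} = q_1·w_3 = -5.6667; r_{23} = q_2·w_3 = 1.1785.
u_3 = w_3 + 5.6667·q_1 − 1.1785·q_2 = (0.5000, 0.5000, 0.0000).
‖u_3‖ = 0.7071, so q_3 = (0.7071, 0.7071, 0.0000).

Q = [[0.6667, 0.2357, 0.7071], [-0.6667, -0.2357, 0.7071], [0.3333, -0.9428, 0.0000]], R = [[6.0000, 3.0000, -5.6667], [0.0000, 4.2426, 1.1785], [0.0000, 0.0000, 0.7071]]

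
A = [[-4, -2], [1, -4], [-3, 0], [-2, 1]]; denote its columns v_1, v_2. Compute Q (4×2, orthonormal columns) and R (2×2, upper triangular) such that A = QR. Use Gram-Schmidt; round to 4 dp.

Q = [[-0.7303, -0.3795], [0.1826, -0.8903], [-0.5477, 0.0438], [-0.3651, 0.2481]], R = [[5.4772, 0.3651], [0.0000, 4.5680]]

v_1 = (-4, 1, -3, -2); ‖v_1‖ = 5.4772, so e_1 = (-0.7303, 0.1826, -0.5477, -0.3651).
e_1·v_2 = (-0.7303)·(-2) + 0.1826·(-4) + (-0.5477)·0 + (-0.3651)·1 = 0.3651.
u_2 = v_2 − 0.3651·e_1 = (-1.7333, -4.0667, 0.2000, 1.1333).
‖u_2‖ = 4.5680, so e_2 = (-0.3795, -0.8903, 0.0438, 0.2481).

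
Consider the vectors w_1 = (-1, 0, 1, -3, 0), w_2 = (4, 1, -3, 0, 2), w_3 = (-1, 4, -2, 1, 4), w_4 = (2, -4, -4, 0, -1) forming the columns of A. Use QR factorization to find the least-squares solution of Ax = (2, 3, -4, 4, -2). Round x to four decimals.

x = (-1.4412, 0.2432, 0.1240, -0.0085)

w_1 = (-1, 0, 1, -3, 0); ‖w_1‖ = 3.3166, so e_1 = (-0.3015, 0.0000, 0.3015, -0.9045, 0.0000).
e_1·w_2 = (-0.3015)·4 + 0.0000·1 + 0.3015·(-3) + (-0.9045)·0 + 0.0000·2 = -2.1106.
u_2 = w_2 + 2.1106·e_1 = (3.3636, 1.0000, -2.3636, -1.9091, 2.0000).
‖u_2‖ = 5.0543, so e_2 = (0.6655, 0.1979, -0.4677, -0.3777, 0.3957).
e_1·w_3 = (-0.3015)·(-1) + 0.0000·4 + 0.3015·(-2) + (-0.9045)·1 + 0.0000·4 = -1.2060; e_2·w_3 = 0.6655·(-1) + 0.1979·4 + (-0.4677)·(-2) + (-0.3777)·1 + 0.3957·4 = 2.2663.
u_3 = w_3 + 1.2060·e_1 − 2.2663·e_2 = (-2.8719, 3.5516, -0.5765, 0.7651, 3.1032).
‖u_3‖ = 5.6044, so e_3 = (-0.5124, 0.6337, -0.1029, 0.1365, 0.5537).
e_1·w_4 = (-0.3015)·2 + 0.0000·(-4) + 0.3015·(-4) + (-0.9045)·0 + 0.0000·(-1) = -1.8091; e_2·w_4 = 0.6655·2 + 0.1979·(-4) + (-0.4677)·(-4) + (-0.3777)·0 + 0.3957·(-1) = 2.0145; e_3·w_4 = (-0.5124)·2 + 0.6337·(-4) + (-0.1029)·(-4) + 0.1365·0 + 0.5537·(-1) = -3.7020.
u_4 = w_4 + 1.8091·e_1 − 2.0145·e_2 + 3.7020·e_3 = (-1.7831, -2.0526, -2.8933, -0.3700, 0.2527).
‖u_4‖ = 3.9956, so e_4 = (-0.4463, -0.5137, -0.7241, -0.0926, 0.0632).
Qᵀb = (-5.4272, 1.4929, 0.7264, -0.0341).
Back-substitute: x_4 = -0.0341/3.9956 = -0.0085.
x_3 = (0.7264 + 3.7020·(-0.0085))/5.6044 = 0.1240.
x_2 = (1.4929 − 2.2663·0.1240 − 2.0145·(-0.0085))/5.0543 = 0.2432.
x_1 = (-5.4272 + 2.1106·0.2432 + 1.2060·0.1240 + 1.8091·(-0.0085))/3.3166 = -1.4412.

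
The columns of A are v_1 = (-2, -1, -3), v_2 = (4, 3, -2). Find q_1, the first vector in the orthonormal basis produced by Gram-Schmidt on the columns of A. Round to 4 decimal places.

q_1 = (-0.5345, -0.2673, -0.8018)

q_1 = v_1/‖v_1‖ = (-2, -1, -3)/3.7417 = (-0.5345, -0.2673, -0.8018).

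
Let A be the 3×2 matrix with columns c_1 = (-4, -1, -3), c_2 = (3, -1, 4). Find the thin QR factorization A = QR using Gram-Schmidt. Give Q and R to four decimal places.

Q = [[-0.7845, -0.2265], [-0.1961, -0.7926], [-0.5883, 0.5661]], R = [[5.0990, -4.5107], [0.0000, 2.3778]]

c_1 = (-4, -1, -3); ‖c_1‖ = 5.0990, so q_1 = (-0.7845, -0.1961, -0.5883).
q_1·c_2 = (-0.7845)·3 + (-0.1961)·(-1) + (-0.5883)·4 = -4.5107.
u_2 = c_2 + 4.5107·q_1 = (-0.5385, -1.8846, 1.3462).
‖u_2‖ = 2.3778, so q_2 = (-0.2265, -0.7926, 0.5661).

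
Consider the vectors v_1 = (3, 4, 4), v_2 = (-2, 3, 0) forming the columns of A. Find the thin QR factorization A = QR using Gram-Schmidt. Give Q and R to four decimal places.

Q = [[0.4685, -0.7005], [0.6247, 0.6935], [0.6247, -0.1681]], R = [[6.4031, 0.9370], [0.0000, 3.4817]]

v_1 = (3, 4, 4); ‖v_1‖ = 6.4031, so q_1 = (0.4685, 0.6247, 0.6247).
q_1·v_2 = 0.4685·(-2) + 0.6247·3 + 0.6247·0 = 0.9370.
u_2 = v_2 − 0.9370·q_1 = (-2.4390, 2.4146, -0.5854).
‖u_2‖ = 3.4817, so q_2 = (-0.7005, 0.6935, -0.1681).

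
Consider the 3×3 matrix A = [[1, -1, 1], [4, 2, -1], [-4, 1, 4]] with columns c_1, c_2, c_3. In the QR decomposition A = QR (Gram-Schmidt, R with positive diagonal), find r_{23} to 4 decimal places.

r_{23} = 1.1396

e_1 = c_1/‖c_1‖ = (1, 4, -4)/5.7446 = (0.1741, 0.6963, -0.6963).
r_{12} = e_1·c_2 = 0.5222.
u_2 = c_2 − 0.5222·e_1 = (-1.0909, 1.6364, 1.3636).
‖u_2‖ = 2.3932, so e_2 = (-0.4558, 0.6838, 0.5698).
r_{23} = e_2·c_3 = 1.1396.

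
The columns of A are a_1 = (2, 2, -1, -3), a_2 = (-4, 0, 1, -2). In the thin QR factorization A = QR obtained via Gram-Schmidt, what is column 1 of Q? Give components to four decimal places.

a_1 = (2, 2, -1, -3); ‖a_1‖ = 4.2426, so e_1 = (0.4714, 0.4714, -0.2357, -0.7071).

e_1 = (0.4714, 0.4714, -0.2357, -0.7071)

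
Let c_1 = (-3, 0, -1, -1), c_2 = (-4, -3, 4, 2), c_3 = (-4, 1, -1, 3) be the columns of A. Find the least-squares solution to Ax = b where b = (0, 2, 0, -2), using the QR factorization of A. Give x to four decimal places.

q_1 = c_1/‖c_1‖ = (-3, 0, -1, -1)/3.3166 = (-0.9045, 0.0000, -0.3015, -0.3015).
r_{12} = q_1·c_2 = 1.8091.
u_2 = c_2 − 1.8091·q_1 = (-2.3636, -3.0000, 4.5455, 2.5455).
‖u_2‖ = 6.4597, so q_2 = (-0.3659, -0.4644, 0.7037, 0.3941).
r_{13} = q_1·c_3 = 3.0151; r_{23} = q_2·c_3 = 1.4777.
u_3 = c_3 − 3.0151·q_1 − 1.4777·q_2 = (-0.7320, 1.6863, -1.1307, 3.3268).
‖u_3‖ = 3.9655, so q_3 = (-0.1846, 0.4252, -0.2851, 0.8389).
Qᵀb = (0.6030, -1.7169, -0.8274).
Back-substitute: x_3 = -0.8274/3.9655 = -0.2086.
x_2 = (-1.7169 − 1.4777·(-0.2086))/6.4597 = -0.2181.
x_1 = (0.6030 − 1.8091·(-0.2181) − 3.0151·(-0.2086))/3.3166 = 0.4904.

x = (0.4904, -0.2181, -0.2086)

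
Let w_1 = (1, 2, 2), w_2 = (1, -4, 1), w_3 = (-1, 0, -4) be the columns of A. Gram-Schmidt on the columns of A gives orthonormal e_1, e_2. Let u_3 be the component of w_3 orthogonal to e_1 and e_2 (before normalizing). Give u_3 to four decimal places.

w_1 = (1, 2, 2); ‖w_1‖ = 3.0000, so e_1 = (0.3333, 0.6667, 0.6667).
e_1·w_2 = 0.3333·1 + 0.6667·(-4) + 0.6667·1 = -1.6667.
u_2 = w_2 + 1.6667·e_1 = (1.5556, -2.8889, 2.1111).
‖u_2‖ = 3.9016, so e_2 = (0.3987, -0.7404, 0.5411).
e_1·w_3 = 0.3333·(-1) + 0.6667·0 + 0.6667·(-4) = -3.0000; e_2·w_3 = 0.3987·(-1) + (-0.7404)·0 + 0.5411·(-4) = -2.5631.
u_3 = w_3 + 3.0000·e_1 + 2.5631·e_2 = (1.0219, 0.1022, -0.6131).

u_3 = (1.0219, 0.1022, -0.6131)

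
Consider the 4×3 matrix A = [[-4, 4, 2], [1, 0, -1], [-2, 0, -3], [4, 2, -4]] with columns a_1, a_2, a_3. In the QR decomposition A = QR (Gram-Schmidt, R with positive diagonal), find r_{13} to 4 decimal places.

r_{13} = -3.1236

a_1 = (-4, 1, -2, 4); ‖a_1‖ = 6.0828, so e_1 = (-0.6576, 0.1644, -0.3288, 0.6576).
r_{13} = e_1·a_3 = -3.1236.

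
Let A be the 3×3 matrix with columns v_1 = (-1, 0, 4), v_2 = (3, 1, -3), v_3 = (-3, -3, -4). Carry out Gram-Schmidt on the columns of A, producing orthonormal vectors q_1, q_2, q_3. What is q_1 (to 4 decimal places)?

v_1 = (-1, 0, 4); ‖v_1‖ = 4.1231, so q_1 = (-0.2425, 0.0000, 0.9701).

q_1 = (-0.2425, 0.0000, 0.9701)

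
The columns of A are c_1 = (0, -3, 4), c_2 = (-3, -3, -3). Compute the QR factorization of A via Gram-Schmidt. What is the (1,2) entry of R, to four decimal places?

c_1 = (0, -3, 4); ‖c_1‖ = 5.0000, so e_1 = (0.0000, -0.6000, 0.8000).
r_{12} = e_1·c_2 = -0.6000.

r_{12} = -0.6000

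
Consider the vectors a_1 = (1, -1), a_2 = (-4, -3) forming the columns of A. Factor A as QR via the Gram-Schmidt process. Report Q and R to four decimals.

Q = [[0.7071, -0.7071], [-0.7071, -0.7071]], R = [[1.4142, -0.7071], [0.0000, 4.9497]]

a_1 = (1, -1); ‖a_1‖ = 1.4142, so e_1 = (0.7071, -0.7071).
e_1·a_2 = 0.7071·(-4) + (-0.7071)·(-3) = -0.7071.
u_2 = a_2 + 0.7071·e_1 = (-3.5000, -3.5000).
‖u_2‖ = 4.9497, so e_2 = (-0.7071, -0.7071).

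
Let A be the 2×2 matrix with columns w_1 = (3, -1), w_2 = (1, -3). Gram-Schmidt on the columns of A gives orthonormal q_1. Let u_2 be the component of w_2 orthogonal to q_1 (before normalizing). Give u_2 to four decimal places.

w_1 = (3, -1); ‖w_1‖ = 3.1623, so q_1 = (0.9487, -0.3162).
q_1·w_2 = 0.9487·1 + (-0.3162)·(-3) = 1.8974.
u_2 = w_2 − 1.8974·q_1 = (-0.8000, -2.4000).

u_2 = (-0.8000, -2.4000)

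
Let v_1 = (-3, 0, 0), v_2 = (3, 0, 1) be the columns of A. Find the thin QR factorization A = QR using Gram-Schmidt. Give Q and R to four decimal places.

v_1 = (-3, 0, 0); ‖v_1‖ = 3.0000, so e_1 = (-1.0000, 0.0000, 0.0000).
e_1·v_2 = (-1.0000)·3 + 0.0000·0 + 0.0000·1 = -3.0000.
u_2 = v_2 + 3.0000·e_1 = (0.0000, 0.0000, 1.0000).
‖u_2‖ = 1.0000, so e_2 = (0.0000, 0.0000, 1.0000).

Q = [[-1.0000, 0.0000], [0.0000, 0.0000], [0.0000, 1.0000]], R = [[3.0000, -3.0000], [0.0000, 1.0000]]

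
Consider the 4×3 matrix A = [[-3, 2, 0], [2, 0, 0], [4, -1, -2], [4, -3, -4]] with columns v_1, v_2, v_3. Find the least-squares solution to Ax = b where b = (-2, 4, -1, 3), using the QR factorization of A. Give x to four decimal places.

q_1 = v_1/‖v_1‖ = (-3, 2, 4, 4)/6.7082 = (-0.4472, 0.2981, 0.5963, 0.5963).
r_{12} = q_1·v_2 = -3.2796.
u_2 = v_2 + 3.2796·q_1 = (0.5333, 0.9778, 0.9556, -1.0444).
‖u_2‖ = 1.8012, so q_2 = (0.2961, 0.5428, 0.5305, -0.5798).
r_{13} = q_1·v_3 = -3.5777; r_{23} = q_2·v_3 = 1.2584.
u_3 = v_3 + 3.5777·q_1 − 1.2584·q_2 = (-1.9726, 0.3836, -0.5342, -1.1370).
‖u_3‖ = 2.3699, so q_3 = (-0.8324, 0.1618, -0.2254, -0.4798).
Qᵀb = (3.2796, -0.6909, 1.0982).
Back-substitute: x_3 = 1.0982/2.3699 = 0.4634.
x_2 = (-0.6909 − 1.2584·0.4634)/1.8012 = -0.7073.
x_1 = (3.2796 + 3.2796·(-0.7073) + 3.5777·0.4634)/6.7082 = 0.3902.

x = (0.3902, -0.7073, 0.4634)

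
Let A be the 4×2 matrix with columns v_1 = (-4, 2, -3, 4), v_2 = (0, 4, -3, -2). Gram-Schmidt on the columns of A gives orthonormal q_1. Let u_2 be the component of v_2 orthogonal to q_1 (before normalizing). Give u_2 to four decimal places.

q_1 = v_1/‖v_1‖ = (-4, 2, -3, 4)/6.7082 = (-0.5963, 0.2981, -0.4472, 0.5963).
r_{12} = q_1·v_2 = 1.3416.
u_2 = v_2 − 1.3416·q_1 = (0.8000, 3.6000, -2.4000, -2.8000).

u_2 = (0.8000, 3.6000, -2.4000, -2.8000)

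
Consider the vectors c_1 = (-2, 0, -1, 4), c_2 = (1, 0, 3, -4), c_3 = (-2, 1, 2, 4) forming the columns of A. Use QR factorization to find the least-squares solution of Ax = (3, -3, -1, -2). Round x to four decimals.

e_1 = c_1/‖c_1‖ = (-2, 0, -1, 4)/4.5826 = (-0.4364, 0.0000, -0.2182, 0.8729).
r_{12} = e_1·c_2 = -4.5826.
u_2 = c_2 + 4.5826·e_1 = (-1.0000, 0.0000, 2.0000, 0.0000).
‖u_2‖ = 2.2361, so e_2 = (-0.4472, 0.0000, 0.8944, 0.0000).
r_{13} = e_1·c_3 = 3.9279; r_{23} = e_2·c_3 = 2.6833.
u_3 = c_3 − 3.9279·e_1 − 2.6833·e_2 = (0.9143, 1.0000, 0.4571, 0.5714).
‖u_3‖ = 1.5399, so e_3 = (0.5937, 0.6494, 0.2969, 0.3711).
Qᵀb = (-2.8368, -2.2361, -1.2060).
Back-substitute: x_3 = -1.2060/1.5399 = -0.7831.
x_2 = (-2.2361 − 2.6833·(-0.7831))/2.2361 = -0.0602.
x_1 = (-2.8368 + 4.5826·(-0.0602) − 3.9279·(-0.7831))/4.5826 = -0.0080.

x = (-0.0080, -0.0602, -0.7831)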